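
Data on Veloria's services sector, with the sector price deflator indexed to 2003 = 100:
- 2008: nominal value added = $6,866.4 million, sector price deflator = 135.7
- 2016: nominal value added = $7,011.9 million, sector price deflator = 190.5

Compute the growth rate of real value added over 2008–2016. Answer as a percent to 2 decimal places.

Real value added 2008 = 6866.4 / 1.357 = 5059.99.
Real value added 2016 = 7011.9 / 1.905 = 3680.79.
Real growth = 3680.79 / 5059.99 − 1 = -0.2726.

-27.26%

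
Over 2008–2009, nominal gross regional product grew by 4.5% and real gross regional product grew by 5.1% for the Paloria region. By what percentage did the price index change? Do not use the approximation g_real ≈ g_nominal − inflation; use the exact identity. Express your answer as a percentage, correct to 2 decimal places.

(1 + g_nom) = (1 + g_real)(1 + π), so π = 1.0450 / 1.0510 − 1 = -0.00571.

-0.57%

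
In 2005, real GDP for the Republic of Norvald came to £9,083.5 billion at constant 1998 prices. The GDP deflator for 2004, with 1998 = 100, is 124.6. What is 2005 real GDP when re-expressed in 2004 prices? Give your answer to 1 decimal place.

Real GDP in 2004 prices = Real GDP in 1998 prices × (P_2004/P_1998) = 9083.5 × 1.246 = 11318.04.

£11,318.0 billion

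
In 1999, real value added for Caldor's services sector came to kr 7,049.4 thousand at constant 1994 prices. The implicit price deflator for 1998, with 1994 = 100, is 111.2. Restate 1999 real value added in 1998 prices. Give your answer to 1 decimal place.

kr 7,838.9 thousand

Real value added in 1998 prices = Real value added in 1994 prices × (P_1998/P_1994) = 7049.4 × 1.112 = 7838.93.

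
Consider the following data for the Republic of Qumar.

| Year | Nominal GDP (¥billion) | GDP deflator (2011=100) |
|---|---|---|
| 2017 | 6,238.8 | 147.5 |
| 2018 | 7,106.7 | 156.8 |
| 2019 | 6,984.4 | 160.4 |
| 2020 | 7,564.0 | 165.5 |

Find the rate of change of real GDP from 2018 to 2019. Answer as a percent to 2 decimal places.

-3.93%

Real GDP 2018 = 7106.7/1.568 = 4532.33.
Real GDP 2019 = 6984.4/1.604 = 4354.36.
Change = 4354.36/4532.33 − 1 = -0.0393.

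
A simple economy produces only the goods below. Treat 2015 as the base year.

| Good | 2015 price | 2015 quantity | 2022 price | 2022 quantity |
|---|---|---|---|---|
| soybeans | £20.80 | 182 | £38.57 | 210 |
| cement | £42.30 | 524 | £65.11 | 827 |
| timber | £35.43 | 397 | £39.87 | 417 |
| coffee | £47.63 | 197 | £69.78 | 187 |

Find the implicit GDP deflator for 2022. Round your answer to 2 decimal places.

Nominal GDP 2022 = 38.57·210 + 65.11·827 + 39.87·417 + 69.78·187 = 91620.32.
Real GDP 2022 (at 2015 prices) = 20.80·210 + 42.30·827 + 35.43·417 + 47.63·187 = 63031.22.
Deflator = Nominal/Real × 100 = 91620.32/63031.22 × 100 = 145.357.

145.36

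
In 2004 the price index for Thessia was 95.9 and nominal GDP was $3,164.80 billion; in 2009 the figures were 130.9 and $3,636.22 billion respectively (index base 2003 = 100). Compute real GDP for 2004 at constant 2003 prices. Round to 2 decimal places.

Real GDP = Nominal / (price index/100) = 3164.80 / 0.959 = 3300.10.

$3,300.10 billion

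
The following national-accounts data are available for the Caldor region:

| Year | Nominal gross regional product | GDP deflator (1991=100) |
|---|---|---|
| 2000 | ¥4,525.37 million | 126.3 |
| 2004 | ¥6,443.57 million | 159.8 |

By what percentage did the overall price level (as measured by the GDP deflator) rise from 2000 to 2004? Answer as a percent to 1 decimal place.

26.5%

Price-level change = 159.8 / 126.3 − 1 = 0.2652.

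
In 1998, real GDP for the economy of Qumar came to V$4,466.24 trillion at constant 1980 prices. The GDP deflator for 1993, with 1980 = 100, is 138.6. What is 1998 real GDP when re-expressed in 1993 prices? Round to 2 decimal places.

Real GDP in 1993 prices = Real GDP in 1980 prices × (P_1993/P_1980) = 4466.24 × 1.386 = 6190.21.

V$6,190.21 trillion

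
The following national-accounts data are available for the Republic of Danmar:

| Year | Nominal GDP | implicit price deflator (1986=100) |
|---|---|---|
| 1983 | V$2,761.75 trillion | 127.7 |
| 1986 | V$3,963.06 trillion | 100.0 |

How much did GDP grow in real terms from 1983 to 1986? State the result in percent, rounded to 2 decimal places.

83.25%

Real GDP 1983 = 2761.75 / 1.277 = 2162.69.
Real GDP 1986 = 3963.06 / 1.000 = 3963.06.
Real growth = 3963.06 / 2162.69 − 1 = 0.8325.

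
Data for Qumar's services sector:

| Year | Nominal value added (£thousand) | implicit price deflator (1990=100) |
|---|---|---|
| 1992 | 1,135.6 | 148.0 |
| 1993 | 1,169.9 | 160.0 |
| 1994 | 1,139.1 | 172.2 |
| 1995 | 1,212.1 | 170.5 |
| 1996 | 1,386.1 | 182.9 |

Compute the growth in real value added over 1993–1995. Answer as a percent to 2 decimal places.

-2.77%

Real value added 1993 = 1169.9/1.600 = 731.19.
Real value added 1995 = 1212.1/1.705 = 710.91.
Change = 710.91/731.19 − 1 = -0.0277.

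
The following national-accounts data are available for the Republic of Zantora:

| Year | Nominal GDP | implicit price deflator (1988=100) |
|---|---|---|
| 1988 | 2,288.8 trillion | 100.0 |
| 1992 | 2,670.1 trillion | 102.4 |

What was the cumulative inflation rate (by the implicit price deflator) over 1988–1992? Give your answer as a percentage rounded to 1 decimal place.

Price-level change = 102.4 / 100.0 − 1 = 0.0240.

2.4%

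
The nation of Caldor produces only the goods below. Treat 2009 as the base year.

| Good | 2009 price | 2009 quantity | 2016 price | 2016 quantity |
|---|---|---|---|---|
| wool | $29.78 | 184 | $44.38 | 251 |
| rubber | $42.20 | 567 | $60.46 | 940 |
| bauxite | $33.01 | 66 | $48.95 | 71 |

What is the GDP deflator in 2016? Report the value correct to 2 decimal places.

144.38

Nominal GDP 2016 = 44.38·251 + 60.46·940 + 48.95·71 = 71447.23.
Real GDP 2016 (at 2009 prices) = 29.78·251 + 42.20·940 + 33.01·71 = 49486.49.
Deflator = Nominal/Real × 100 = 71447.23/49486.49 × 100 = 144.377.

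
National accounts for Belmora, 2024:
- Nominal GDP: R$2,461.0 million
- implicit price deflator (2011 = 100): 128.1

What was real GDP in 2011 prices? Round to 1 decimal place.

R$1,921.2 million

Real GDP = Nominal / (implicit price deflator/100) = 2461.0 / 1.281 = 1921.16.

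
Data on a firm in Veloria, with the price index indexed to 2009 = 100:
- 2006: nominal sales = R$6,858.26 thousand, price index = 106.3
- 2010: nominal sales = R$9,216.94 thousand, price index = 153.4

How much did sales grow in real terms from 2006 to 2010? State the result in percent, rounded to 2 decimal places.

Deflate each year: 2006 → 6858.26/1.063 = 6451.80; 2010 → 9216.94/1.534 = 6008.44.
So real sales changed by 6008.44/6451.80 − 1 = -0.0687, i.e. -6.87%.

-6.87%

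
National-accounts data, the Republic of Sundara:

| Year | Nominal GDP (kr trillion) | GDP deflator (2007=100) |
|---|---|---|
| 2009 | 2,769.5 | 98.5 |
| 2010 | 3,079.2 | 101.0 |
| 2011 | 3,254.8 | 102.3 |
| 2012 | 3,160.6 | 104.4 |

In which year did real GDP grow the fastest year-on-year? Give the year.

2010: real = 3079.2/1.010 = 3048.71; growth vs 2009 (2811.68) = 8.43%.
2011: real = 3254.8/1.023 = 3181.62; growth vs 2010 (3048.71) = 4.36%.
2012: real = 3160.6/1.044 = 3027.39; growth vs 2011 (3181.62) = -4.85%.

2010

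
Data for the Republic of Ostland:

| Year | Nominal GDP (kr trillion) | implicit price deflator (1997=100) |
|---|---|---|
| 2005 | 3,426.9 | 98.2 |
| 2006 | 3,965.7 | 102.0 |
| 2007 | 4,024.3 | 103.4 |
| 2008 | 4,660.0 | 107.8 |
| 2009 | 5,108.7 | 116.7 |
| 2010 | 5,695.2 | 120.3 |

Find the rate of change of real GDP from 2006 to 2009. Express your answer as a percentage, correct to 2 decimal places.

Real GDP 2006 = 3965.7/1.020 = 3887.94.
Real GDP 2009 = 5108.7/1.167 = 4377.63.
Change = 4377.63/3887.94 − 1 = 0.1260.

12.60%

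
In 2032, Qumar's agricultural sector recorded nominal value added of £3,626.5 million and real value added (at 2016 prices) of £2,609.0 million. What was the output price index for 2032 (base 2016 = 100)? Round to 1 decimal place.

139.0

output price index = (Nominal / Real) × 100 = 3626.5 / 2609.0 × 100 = 139.00.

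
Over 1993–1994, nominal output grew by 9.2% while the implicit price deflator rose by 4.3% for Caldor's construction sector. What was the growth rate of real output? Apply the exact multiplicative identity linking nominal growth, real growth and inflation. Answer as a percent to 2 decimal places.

(1 + g_nom) = (1 + g_real)(1 + π), so g_real = 1.0920 / 1.0430 − 1 = 0.04698.

4.70%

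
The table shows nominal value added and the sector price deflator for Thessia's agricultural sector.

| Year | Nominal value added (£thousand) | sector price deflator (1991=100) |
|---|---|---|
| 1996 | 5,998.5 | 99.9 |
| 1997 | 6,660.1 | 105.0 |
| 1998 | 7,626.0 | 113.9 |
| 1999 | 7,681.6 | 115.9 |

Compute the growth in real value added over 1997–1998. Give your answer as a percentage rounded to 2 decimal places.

Real value added 1997 = 6660.1/1.050 = 6342.95.
Real value added 1998 = 7626.0/1.139 = 6695.35.
Change = 6695.35/6342.95 − 1 = 0.0556.

5.56%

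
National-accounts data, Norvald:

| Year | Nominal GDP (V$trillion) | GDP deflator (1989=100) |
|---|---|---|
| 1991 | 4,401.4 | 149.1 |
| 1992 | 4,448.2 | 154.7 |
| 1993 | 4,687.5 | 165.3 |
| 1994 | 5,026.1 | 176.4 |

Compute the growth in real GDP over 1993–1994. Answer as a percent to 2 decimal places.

Real GDP 1993 = 4687.5/1.653 = 2835.75.
Real GDP 1994 = 5026.1/1.764 = 2849.26.
Change = 2849.26/2835.75 − 1 = 0.0048.

0.48%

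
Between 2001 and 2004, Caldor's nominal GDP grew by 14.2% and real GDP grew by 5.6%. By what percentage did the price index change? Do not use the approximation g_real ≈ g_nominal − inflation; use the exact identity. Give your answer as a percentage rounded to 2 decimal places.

8.14%

(1 + g_nom) = (1 + g_real)(1 + π), so π = 1.1420 / 1.0560 − 1 = 0.08144.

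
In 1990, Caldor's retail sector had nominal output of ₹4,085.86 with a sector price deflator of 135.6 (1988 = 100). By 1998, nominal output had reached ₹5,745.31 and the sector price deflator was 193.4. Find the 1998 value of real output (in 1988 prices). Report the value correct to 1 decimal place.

₹2,970.7

Real output = Nominal / (sector price deflator/100) = 5745.31 / 1.934 = 2970.69.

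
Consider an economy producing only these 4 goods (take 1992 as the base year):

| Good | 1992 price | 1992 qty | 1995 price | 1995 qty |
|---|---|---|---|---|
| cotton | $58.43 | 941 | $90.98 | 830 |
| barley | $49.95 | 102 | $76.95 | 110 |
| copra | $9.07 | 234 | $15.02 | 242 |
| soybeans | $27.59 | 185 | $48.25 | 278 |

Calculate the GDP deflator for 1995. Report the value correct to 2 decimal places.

Nominal GDP 1995 = 90.98·830 + 76.95·110 + 15.02·242 + 48.25·278 = 101026.24.
Real GDP 1995 (at 1992 prices) = 58.43·830 + 49.95·110 + 9.07·242 + 27.59·278 = 63856.36.
Deflator = Nominal/Real × 100 = 101026.24/63856.36 × 100 = 158.209.

158.21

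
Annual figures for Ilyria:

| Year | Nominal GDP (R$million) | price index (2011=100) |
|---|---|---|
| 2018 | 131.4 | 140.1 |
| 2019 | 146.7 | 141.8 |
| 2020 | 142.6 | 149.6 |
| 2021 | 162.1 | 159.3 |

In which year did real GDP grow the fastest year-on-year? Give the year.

2019: real = 146.7/1.418 = 103.46; growth vs 2018 (93.79) = 10.31%.
2020: real = 142.6/1.496 = 95.32; growth vs 2019 (103.46) = -7.87%.
2021: real = 162.1/1.593 = 101.76; growth vs 2020 (95.32) = 6.76%.

2019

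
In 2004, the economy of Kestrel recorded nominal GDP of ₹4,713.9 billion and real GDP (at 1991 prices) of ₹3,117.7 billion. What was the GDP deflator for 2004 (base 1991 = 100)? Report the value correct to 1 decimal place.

GDP deflator = (Nominal / Real) × 100 = 4713.9 / 3117.7 × 100 = 151.20.

151.2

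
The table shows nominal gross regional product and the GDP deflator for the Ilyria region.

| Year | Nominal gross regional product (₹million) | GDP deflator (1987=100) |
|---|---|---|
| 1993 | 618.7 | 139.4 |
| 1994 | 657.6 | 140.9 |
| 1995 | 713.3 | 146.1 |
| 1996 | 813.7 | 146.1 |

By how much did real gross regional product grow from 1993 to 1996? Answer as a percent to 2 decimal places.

Real gross regional product 1993 = 618.7/1.394 = 443.83.
Real gross regional product 1996 = 813.7/1.461 = 556.95.
Change = 556.95/443.83 − 1 = 0.2549.

25.49%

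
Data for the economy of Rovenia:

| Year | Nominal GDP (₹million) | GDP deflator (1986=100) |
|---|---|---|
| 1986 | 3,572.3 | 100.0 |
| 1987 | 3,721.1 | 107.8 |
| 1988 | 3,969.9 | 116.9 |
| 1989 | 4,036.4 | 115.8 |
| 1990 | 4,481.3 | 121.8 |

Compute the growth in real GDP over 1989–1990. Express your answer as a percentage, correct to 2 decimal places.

5.55%

Real GDP 1989 = 4036.4/1.158 = 3485.66.
Real GDP 1990 = 4481.3/1.218 = 3679.23.
Change = 3679.23/3485.66 − 1 = 0.0555.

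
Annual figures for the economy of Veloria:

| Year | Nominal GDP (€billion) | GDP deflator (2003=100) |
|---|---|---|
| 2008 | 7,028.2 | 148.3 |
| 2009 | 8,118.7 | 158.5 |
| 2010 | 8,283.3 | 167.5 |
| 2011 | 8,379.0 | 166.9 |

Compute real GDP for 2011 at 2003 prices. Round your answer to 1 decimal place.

€5,020.4 billion

Real GDP 2011 = 8379.0 / 1.669 = 5020.37.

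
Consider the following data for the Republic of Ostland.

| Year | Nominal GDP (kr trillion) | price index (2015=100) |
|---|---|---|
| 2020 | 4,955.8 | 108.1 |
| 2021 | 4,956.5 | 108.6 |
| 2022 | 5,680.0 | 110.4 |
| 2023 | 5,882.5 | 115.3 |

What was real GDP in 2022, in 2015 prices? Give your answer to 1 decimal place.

kr 5,144.9 trillion

Real GDP 2022 = 5680.0 / 1.104 = 5144.93.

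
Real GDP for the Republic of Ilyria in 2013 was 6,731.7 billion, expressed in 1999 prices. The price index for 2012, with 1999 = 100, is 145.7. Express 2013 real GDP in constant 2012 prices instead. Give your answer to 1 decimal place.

9,808.1 billion

Real GDP in 2012 prices = Real GDP in 1999 prices × (P_2012/P_1999) = 6731.7 × 1.457 = 9808.09.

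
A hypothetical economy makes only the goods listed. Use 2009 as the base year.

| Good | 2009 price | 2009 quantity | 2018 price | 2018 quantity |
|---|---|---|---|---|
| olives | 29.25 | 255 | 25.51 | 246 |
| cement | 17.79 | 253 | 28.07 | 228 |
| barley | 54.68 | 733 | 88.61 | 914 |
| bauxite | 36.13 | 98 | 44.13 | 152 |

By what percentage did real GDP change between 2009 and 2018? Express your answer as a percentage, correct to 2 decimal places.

Real GDP 2009 = Nominal GDP 2009 = 29.25·255 + 17.79·253 + 54.68·733 + 36.13·98 = 55580.80.
Real GDP 2018 (at 2009 prices) = 29.25·246 + 17.79·228 + 54.68·914 + 36.13·152 = 66720.90.
Real growth = 66720.90/55580.80 − 1 = 0.2004.

20.04%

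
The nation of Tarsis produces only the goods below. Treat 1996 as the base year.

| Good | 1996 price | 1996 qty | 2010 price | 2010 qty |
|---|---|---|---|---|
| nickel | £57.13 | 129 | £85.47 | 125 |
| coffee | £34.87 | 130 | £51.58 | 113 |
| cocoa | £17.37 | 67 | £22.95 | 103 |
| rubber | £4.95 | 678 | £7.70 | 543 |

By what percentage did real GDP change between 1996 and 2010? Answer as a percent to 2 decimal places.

Real GDP 1996 = Nominal GDP 1996 = 57.13·129 + 34.87·130 + 17.37·67 + 4.95·678 = 16422.76.
Real GDP 2010 (at 1996 prices) = 57.13·125 + 34.87·113 + 17.37·103 + 4.95·543 = 15558.52.
Real growth = 15558.52/16422.76 − 1 = -0.0526.

-5.26%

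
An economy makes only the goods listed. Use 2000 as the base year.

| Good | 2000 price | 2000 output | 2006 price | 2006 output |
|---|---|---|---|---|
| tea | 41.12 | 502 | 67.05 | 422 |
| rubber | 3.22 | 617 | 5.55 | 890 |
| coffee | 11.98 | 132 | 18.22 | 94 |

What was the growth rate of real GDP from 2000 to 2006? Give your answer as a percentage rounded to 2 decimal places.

-11.84%

Real GDP 2000 = Nominal GDP 2000 = 41.12·502 + 3.22·617 + 11.98·132 = 24210.34.
Real GDP 2006 (at 2000 prices) = 41.12·422 + 3.22·890 + 11.98·94 = 21344.56.
Real growth = 21344.56/24210.34 − 1 = -0.1184.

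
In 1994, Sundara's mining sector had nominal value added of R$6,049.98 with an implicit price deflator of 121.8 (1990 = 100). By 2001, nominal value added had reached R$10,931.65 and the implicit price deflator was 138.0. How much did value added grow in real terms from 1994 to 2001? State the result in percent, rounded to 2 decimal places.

Real value added 1994 = 6049.98 / 1.218 = 4967.14.
Real value added 2001 = 10931.65 / 1.380 = 7921.49.
Real growth = 7921.49 / 4967.14 − 1 = 0.5948.

59.48%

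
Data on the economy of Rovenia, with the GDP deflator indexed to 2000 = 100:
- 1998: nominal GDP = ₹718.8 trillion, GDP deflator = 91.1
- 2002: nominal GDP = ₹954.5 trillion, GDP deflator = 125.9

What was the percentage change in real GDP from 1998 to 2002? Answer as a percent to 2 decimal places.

Real GDP 1998 = 718.8 / 0.911 = 789.02.
Real GDP 2002 = 954.5 / 1.259 = 758.14.
Real growth = 758.14 / 789.02 − 1 = -0.0391.

-3.91%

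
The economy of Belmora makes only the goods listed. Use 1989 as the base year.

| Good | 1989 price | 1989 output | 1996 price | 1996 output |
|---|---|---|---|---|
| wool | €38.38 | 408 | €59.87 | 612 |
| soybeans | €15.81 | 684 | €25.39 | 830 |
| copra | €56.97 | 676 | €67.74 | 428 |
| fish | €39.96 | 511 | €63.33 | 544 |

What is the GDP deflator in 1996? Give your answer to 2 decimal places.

Nominal GDP 1996 = 59.87·612 + 25.39·830 + 67.74·428 + 63.33·544 = 121158.38.
Real GDP 1996 (at 1989 prices) = 38.38·612 + 15.81·830 + 56.97·428 + 39.96·544 = 82732.26.
Deflator = Nominal/Real × 100 = 121158.38/82732.26 × 100 = 146.446.

146.45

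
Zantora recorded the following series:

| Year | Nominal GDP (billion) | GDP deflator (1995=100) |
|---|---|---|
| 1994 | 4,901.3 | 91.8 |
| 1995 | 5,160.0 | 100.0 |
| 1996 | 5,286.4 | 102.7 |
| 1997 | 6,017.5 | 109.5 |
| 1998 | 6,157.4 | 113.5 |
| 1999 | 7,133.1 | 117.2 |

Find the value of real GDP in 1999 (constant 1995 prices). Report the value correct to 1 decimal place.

Real GDP 1999 = 7133.1 / 1.172 = 6086.26.

6,086.3 billion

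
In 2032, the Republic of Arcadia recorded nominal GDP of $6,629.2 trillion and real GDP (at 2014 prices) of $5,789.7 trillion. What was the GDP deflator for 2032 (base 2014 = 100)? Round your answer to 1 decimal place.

114.5

GDP deflator = (Nominal / Real) × 100 = 6629.2 / 5789.7 × 100 = 114.50.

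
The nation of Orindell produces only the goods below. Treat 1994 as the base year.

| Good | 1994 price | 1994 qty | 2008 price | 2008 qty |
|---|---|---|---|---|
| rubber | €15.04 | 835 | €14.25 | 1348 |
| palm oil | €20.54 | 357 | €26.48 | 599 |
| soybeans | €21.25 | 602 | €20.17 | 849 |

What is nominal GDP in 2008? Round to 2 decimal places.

€52194.85

Nominal GDP 2008 = Σ (p_2008 × q_2008) = 14.25·1348 + 26.48·599 + 20.17·849 = 52194.85.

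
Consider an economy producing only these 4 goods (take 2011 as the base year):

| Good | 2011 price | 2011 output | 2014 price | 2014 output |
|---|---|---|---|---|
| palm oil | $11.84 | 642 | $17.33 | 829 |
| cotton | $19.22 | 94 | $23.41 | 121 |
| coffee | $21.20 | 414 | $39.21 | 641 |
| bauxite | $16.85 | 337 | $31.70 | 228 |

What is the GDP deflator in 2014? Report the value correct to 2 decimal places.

167.59

Nominal GDP 2014 = 17.33·829 + 23.41·121 + 39.21·641 + 31.70·228 = 49560.39.
Real GDP 2014 (at 2011 prices) = 11.84·829 + 19.22·121 + 21.20·641 + 16.85·228 = 29571.98.
Deflator = Nominal/Real × 100 = 49560.39/29571.98 × 100 = 167.592.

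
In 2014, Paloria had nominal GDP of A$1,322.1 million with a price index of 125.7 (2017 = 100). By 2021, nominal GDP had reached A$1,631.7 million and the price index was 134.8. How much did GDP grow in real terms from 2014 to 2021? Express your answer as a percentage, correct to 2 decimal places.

15.09%

Deflate each year: 2014 → 1322.1/1.257 = 1051.79; 2021 → 1631.7/1.348 = 1210.46.
So real GDP changed by 1210.46/1051.79 − 1 = 0.1509, i.e. 15.09%.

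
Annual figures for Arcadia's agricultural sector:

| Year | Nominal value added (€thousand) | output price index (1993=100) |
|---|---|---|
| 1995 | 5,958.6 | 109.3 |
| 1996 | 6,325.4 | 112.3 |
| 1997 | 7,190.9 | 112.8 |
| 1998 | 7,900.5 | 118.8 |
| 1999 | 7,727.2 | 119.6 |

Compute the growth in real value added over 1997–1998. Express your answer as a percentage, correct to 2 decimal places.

Real value added 1997 = 7190.9/1.128 = 6374.91.
Real value added 1998 = 7900.5/1.188 = 6650.25.
Change = 6650.25/6374.91 − 1 = 0.0432.

4.32%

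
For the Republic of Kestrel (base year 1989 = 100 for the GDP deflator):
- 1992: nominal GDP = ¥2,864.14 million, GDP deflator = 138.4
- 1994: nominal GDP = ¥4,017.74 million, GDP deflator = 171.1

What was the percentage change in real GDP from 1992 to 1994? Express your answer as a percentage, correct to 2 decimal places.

Real GDP 1992 = 2864.14 / 1.384 = 2069.47.
Real GDP 1994 = 4017.74 / 1.711 = 2348.18.
Real growth = 2348.18 / 2069.47 − 1 = 0.1347.

13.47%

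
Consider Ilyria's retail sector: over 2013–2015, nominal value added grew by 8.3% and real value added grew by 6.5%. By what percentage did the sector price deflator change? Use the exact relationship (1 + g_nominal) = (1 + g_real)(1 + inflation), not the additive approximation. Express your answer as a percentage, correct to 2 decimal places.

1.69%

(1 + g_nom) = (1 + g_real)(1 + π), so π = 1.0830 / 1.0650 − 1 = 0.01690.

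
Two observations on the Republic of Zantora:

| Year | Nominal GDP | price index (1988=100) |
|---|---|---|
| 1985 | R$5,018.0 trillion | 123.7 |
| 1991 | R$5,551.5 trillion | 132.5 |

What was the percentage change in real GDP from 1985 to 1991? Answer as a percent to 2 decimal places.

Deflate each year: 1985 → 5018.0/1.237 = 4056.59; 1991 → 5551.5/1.325 = 4189.81.
So real GDP changed by 4189.81/4056.59 − 1 = 0.0328, i.e. 3.28%.

3.28%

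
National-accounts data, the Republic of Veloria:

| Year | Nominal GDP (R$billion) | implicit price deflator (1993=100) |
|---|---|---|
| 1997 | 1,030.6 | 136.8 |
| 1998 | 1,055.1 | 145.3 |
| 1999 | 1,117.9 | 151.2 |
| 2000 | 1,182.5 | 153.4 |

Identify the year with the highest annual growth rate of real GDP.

1998: real = 1055.1/1.453 = 726.15; growth vs 1997 (753.36) = -3.61%.
1999: real = 1117.9/1.512 = 739.35; growth vs 1998 (726.15) = 1.82%.
2000: real = 1182.5/1.534 = 770.86; growth vs 1999 (739.35) = 4.26%.

2000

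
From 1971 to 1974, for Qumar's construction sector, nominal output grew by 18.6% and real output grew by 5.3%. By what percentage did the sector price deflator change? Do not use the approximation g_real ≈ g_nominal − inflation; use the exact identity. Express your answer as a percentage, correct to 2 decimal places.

(1 + g_nom) = (1 + g_real)(1 + π), so π = 1.1860 / 1.0530 − 1 = 0.12631.

12.63%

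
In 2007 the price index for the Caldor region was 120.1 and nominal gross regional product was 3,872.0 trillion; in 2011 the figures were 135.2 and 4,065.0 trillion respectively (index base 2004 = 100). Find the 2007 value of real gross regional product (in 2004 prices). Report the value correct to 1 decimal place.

3,224.0 trillion

Real gross regional product = Nominal / (price index/100) = 3872.0 / 1.201 = 3223.98.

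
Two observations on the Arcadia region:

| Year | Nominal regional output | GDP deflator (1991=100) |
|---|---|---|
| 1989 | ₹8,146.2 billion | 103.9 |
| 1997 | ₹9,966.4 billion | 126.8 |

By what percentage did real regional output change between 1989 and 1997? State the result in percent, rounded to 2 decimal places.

Deflate each year: 1989 → 8146.2/1.039 = 7840.42; 1997 → 9966.4/1.268 = 7859.94.
So real regional output changed by 7859.94/7840.42 − 1 = 0.0025, i.e. 0.25%.

0.25%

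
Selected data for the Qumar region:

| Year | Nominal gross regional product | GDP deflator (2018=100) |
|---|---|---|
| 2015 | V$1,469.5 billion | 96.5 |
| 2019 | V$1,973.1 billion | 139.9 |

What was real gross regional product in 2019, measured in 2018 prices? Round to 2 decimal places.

Real gross regional product = Nominal / (GDP deflator/100) = 1973.1 / 1.399 = 1410.36.

V$1,410.36 billion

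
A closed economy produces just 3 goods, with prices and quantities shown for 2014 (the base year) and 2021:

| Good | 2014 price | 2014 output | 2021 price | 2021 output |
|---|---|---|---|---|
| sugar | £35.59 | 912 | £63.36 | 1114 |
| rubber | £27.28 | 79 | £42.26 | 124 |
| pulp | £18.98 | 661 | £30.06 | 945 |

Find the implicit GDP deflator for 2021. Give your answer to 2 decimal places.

Nominal GDP 2021 = 63.36·1114 + 42.26·124 + 30.06·945 = 104229.98.
Real GDP 2021 (at 2014 prices) = 35.59·1114 + 27.28·124 + 18.98·945 = 60966.08.
Deflator = Nominal/Real × 100 = 104229.98/60966.08 × 100 = 170.964.

170.96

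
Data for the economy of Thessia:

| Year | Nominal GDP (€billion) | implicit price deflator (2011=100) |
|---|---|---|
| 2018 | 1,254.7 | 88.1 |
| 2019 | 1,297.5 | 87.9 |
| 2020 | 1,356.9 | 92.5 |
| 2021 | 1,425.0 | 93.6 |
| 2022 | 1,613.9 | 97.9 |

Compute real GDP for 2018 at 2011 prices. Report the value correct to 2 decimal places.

Real GDP 2018 = 1254.7 / 0.881 = 1424.18.

€1,424.18 billion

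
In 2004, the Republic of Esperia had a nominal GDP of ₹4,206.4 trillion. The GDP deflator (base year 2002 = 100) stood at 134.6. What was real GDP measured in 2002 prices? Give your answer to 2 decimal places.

₹3,125.11 trillion

Real GDP = Nominal / (GDP deflator/100) = 4206.4 / 1.346 = 3125.11.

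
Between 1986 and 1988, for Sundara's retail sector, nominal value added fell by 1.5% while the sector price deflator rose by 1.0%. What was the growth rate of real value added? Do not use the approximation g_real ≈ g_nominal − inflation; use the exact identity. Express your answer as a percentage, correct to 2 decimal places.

(1 + g_nom) = (1 + g_real)(1 + π), so g_real = 0.9850 / 1.0100 − 1 = -0.02475.

-2.48%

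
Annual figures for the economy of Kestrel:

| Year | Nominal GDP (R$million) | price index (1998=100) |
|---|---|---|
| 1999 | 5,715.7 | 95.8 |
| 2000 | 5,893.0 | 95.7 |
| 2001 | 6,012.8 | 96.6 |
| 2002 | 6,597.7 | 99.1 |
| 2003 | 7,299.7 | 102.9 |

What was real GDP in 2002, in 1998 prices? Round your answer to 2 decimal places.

R$6,657.62 million

Real GDP 2002 = 6597.7 / 0.991 = 6657.62.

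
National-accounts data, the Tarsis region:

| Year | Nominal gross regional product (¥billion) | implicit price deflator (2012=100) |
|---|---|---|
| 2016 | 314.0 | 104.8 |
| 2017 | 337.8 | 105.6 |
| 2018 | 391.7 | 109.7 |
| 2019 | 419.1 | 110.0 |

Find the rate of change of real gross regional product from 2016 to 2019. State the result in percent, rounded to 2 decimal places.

27.16%

Real gross regional product 2016 = 314.0/1.048 = 299.62.
Real gross regional product 2019 = 419.1/1.100 = 381.00.
Change = 381.00/299.62 − 1 = 0.2716.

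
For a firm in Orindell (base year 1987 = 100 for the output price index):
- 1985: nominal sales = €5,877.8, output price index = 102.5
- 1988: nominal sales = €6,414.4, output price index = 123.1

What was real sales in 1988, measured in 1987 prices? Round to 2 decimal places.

Real sales = Nominal / (output price index/100) = 6414.4 / 1.231 = 5210.72.

€5,210.72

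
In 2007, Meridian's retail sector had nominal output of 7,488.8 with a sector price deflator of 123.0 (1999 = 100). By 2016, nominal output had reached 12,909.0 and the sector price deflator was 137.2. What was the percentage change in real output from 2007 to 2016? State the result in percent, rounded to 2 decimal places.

Deflate each year: 2007 → 7488.8/1.230 = 6088.46; 2016 → 12909.0/1.372 = 9408.89.
So real output changed by 9408.89/6088.46 − 1 = 0.5454, i.e. 54.54%.

54.54%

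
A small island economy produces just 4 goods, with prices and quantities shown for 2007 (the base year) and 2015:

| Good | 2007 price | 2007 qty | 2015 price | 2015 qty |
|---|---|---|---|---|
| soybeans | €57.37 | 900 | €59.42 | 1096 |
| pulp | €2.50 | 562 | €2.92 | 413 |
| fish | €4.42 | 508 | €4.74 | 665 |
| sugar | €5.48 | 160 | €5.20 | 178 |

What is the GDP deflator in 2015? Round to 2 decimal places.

103.81

Nominal GDP 2015 = 59.42·1096 + 2.92·413 + 4.74·665 + 5.20·178 = 70407.98.
Real GDP 2015 (at 2007 prices) = 57.37·1096 + 2.50·413 + 4.42·665 + 5.48·178 = 67824.76.
Deflator = Nominal/Real × 100 = 70407.98/67824.76 × 100 = 103.809.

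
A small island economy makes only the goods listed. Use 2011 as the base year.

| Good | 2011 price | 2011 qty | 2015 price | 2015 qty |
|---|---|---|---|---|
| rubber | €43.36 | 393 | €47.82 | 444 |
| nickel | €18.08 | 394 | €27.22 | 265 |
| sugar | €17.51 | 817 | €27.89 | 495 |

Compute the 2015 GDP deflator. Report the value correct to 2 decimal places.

Nominal GDP 2015 = 47.82·444 + 27.22·265 + 27.89·495 = 42250.93.
Real GDP 2015 (at 2011 prices) = 43.36·444 + 18.08·265 + 17.51·495 = 32710.49.
Deflator = Nominal/Real × 100 = 42250.93/32710.49 × 100 = 129.166.

129.17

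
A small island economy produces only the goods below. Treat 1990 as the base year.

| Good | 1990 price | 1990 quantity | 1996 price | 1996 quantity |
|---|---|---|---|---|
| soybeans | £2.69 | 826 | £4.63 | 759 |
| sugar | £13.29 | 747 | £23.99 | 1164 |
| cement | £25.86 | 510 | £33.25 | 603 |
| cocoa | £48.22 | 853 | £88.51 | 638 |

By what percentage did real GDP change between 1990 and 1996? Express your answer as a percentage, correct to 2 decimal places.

Real GDP 1990 = Nominal GDP 1990 = 2.69·826 + 13.29·747 + 25.86·510 + 48.22·853 = 66469.83.
Real GDP 1996 (at 1990 prices) = 2.69·759 + 13.29·1164 + 25.86·603 + 48.22·638 = 63869.21.
Real growth = 63869.21/66469.83 − 1 = -0.0391.

-3.91%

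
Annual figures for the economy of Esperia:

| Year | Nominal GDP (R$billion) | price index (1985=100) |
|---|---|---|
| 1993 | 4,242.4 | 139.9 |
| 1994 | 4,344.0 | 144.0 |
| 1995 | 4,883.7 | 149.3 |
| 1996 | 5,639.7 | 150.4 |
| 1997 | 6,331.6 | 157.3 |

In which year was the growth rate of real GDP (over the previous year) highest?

1996

1994: real = 4344.0/1.440 = 3016.67; growth vs 1993 (3032.45) = -0.52%.
1995: real = 4883.7/1.493 = 3271.06; growth vs 1994 (3016.67) = 8.43%.
1996: real = 5639.7/1.504 = 3749.80; growth vs 1995 (3271.06) = 14.64%.
1997: real = 6331.6/1.573 = 4025.17; growth vs 1996 (3749.80) = 7.34%.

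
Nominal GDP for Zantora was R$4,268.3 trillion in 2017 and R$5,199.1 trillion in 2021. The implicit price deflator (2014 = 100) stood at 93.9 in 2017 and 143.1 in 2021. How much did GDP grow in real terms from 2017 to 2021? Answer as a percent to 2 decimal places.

-20.07%

Real GDP 2017 = 4268.3 / 0.939 = 4545.58.
Real GDP 2021 = 5199.1 / 1.431 = 3633.19.
Real growth = 3633.19 / 4545.58 − 1 = -0.2007.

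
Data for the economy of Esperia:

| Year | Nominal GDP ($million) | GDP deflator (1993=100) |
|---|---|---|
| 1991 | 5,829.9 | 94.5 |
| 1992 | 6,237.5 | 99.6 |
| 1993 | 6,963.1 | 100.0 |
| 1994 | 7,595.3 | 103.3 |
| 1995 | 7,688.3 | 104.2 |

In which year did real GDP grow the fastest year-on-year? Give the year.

1992: real = 6237.5/0.996 = 6262.55; growth vs 1991 (6169.21) = 1.51%.
1993: real = 6963.1/1.000 = 6963.10; growth vs 1992 (6262.55) = 11.19%.
1994: real = 7595.3/1.033 = 7352.66; growth vs 1993 (6963.10) = 5.59%.
1995: real = 7688.3/1.042 = 7378.41; growth vs 1994 (7352.66) = 0.35%.

1993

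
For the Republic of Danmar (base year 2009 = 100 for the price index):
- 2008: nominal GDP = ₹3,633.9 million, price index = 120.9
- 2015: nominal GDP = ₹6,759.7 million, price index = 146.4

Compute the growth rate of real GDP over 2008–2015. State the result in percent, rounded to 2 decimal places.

53.62%

Deflate each year: 2008 → 3633.9/1.209 = 3005.71; 2015 → 6759.7/1.464 = 4617.28.
So real GDP changed by 4617.28/3005.71 − 1 = 0.5362, i.e. 53.62%.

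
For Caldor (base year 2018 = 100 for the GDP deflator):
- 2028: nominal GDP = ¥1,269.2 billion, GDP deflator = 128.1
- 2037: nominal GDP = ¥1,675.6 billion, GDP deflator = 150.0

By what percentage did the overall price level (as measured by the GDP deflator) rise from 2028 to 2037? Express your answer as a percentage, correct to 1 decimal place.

Price-level change = 150.0 / 128.1 − 1 = 0.1710.

17.1%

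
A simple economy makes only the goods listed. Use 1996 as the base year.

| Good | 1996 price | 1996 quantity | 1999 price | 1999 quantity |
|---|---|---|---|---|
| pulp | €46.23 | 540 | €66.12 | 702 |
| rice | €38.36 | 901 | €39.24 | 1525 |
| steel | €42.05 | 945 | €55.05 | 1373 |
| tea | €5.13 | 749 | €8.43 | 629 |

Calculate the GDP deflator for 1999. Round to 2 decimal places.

Nominal GDP 1999 = 66.12·702 + 39.24·1525 + 55.05·1373 + 8.43·629 = 187143.36.
Real GDP 1999 (at 1996 prices) = 46.23·702 + 38.36·1525 + 42.05·1373 + 5.13·629 = 151913.88.
Deflator = Nominal/Real × 100 = 187143.36/151913.88 × 100 = 123.190.

123.19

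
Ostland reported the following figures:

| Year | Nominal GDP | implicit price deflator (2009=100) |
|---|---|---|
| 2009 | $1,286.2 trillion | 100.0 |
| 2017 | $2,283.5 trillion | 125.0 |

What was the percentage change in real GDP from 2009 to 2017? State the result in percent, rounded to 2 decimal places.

Real GDP 2009 = 1286.2 / 1.000 = 1286.20.
Real GDP 2017 = 2283.5 / 1.250 = 1826.80.
Real growth = 1826.80 / 1286.20 − 1 = 0.4203.

42.03%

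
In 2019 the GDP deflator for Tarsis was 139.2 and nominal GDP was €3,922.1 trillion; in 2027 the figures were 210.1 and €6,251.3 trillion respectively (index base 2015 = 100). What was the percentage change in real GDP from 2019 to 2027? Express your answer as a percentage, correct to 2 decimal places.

5.60%

Deflate each year: 2019 → 3922.1/1.392 = 2817.60; 2027 → 6251.3/2.101 = 2975.39.
So real GDP changed by 2975.39/2817.60 − 1 = 0.0560, i.e. 5.60%.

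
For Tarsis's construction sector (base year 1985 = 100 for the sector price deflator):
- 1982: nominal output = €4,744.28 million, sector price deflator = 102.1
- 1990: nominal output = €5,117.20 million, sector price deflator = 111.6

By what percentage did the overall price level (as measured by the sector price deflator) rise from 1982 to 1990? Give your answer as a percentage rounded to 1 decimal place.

Price-level change = 111.6 / 102.1 − 1 = 0.0930.

9.3%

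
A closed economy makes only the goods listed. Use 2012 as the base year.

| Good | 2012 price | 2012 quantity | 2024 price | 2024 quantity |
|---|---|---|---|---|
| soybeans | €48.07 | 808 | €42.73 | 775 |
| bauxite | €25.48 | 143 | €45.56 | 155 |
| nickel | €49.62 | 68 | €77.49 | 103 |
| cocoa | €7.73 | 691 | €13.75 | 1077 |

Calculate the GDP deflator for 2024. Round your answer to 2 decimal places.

115.24

Nominal GDP 2024 = 42.73·775 + 45.56·155 + 77.49·103 + 13.75·1077 = 62967.77.
Real GDP 2024 (at 2012 prices) = 48.07·775 + 25.48·155 + 49.62·103 + 7.73·1077 = 54639.72.
Deflator = Nominal/Real × 100 = 62967.77/54639.72 × 100 = 115.242.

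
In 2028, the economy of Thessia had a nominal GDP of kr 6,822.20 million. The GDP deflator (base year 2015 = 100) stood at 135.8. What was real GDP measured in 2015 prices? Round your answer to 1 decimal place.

kr 5,023.7 million

Real GDP = Nominal / (GDP deflator/100) = 6822.20 / 1.358 = 5023.71.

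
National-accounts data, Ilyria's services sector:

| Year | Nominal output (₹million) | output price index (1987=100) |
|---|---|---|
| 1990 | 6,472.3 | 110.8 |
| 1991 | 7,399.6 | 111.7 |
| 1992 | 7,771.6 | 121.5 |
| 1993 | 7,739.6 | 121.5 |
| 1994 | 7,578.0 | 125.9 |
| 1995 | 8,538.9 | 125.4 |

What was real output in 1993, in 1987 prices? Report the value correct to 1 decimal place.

Real output 1993 = 7739.6 / 1.215 = 6370.04.

₹6,370.0 million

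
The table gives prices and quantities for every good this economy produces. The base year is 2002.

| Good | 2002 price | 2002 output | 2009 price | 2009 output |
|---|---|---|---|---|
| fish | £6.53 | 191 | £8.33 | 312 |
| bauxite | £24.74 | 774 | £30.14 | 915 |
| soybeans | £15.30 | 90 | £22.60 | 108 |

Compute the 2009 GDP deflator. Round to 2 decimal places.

Nominal GDP 2009 = 8.33·312 + 30.14·915 + 22.60·108 = 32617.86.
Real GDP 2009 (at 2002 prices) = 6.53·312 + 24.74·915 + 15.30·108 = 26326.86.
Deflator = Nominal/Real × 100 = 32617.86/26326.86 × 100 = 123.896.

123.90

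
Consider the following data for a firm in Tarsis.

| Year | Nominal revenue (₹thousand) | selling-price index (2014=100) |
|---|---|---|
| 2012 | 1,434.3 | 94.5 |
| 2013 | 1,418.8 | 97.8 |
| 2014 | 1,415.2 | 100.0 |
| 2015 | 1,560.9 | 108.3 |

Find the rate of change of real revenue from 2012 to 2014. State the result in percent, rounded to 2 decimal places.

-6.76%

Real revenue 2012 = 1434.3/0.945 = 1517.78.
Real revenue 2014 = 1415.2/1.000 = 1415.20.
Change = 1415.20/1517.78 − 1 = -0.0676.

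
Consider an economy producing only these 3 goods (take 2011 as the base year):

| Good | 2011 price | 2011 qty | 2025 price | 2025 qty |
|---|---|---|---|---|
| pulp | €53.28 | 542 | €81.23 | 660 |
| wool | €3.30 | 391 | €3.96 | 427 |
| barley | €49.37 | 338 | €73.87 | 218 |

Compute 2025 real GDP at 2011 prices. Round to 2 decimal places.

Real GDP 2025 = Σ (p_2011 × q_2025) = 53.28·660 + 3.30·427 + 49.37·218 = 47336.56.

€47336.56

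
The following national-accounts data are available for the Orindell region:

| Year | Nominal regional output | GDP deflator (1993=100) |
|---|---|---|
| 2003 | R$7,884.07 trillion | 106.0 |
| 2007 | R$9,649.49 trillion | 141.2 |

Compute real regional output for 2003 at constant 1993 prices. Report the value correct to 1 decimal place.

Real regional output = Nominal / (GDP deflator/100) = 7884.07 / 1.060 = 7437.80.

R$7,437.8 trillion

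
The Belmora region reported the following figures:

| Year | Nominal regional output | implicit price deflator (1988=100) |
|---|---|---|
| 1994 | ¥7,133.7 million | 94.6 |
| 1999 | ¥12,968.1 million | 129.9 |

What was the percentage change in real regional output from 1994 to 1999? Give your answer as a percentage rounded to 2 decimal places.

Deflate each year: 1994 → 7133.7/0.946 = 7540.91; 1999 → 12968.1/1.299 = 9983.14.
So real regional output changed by 9983.14/7540.91 − 1 = 0.3239, i.e. 32.39%.

32.39%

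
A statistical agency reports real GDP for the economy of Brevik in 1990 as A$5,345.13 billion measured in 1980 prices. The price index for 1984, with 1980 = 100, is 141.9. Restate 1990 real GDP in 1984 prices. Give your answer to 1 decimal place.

Real GDP in 1984 prices = Real GDP in 1980 prices × (P_1984/P_1980) = 5345.13 × 1.419 = 7584.74.

A$7,584.7 billion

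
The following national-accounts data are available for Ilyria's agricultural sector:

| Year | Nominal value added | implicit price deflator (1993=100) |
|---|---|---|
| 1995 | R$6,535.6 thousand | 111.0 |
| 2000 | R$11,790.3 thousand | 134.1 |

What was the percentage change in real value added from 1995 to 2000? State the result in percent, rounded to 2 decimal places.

49.33%

Real value added 1995 = 6535.6 / 1.110 = 5887.93.
Real value added 2000 = 11790.3 / 1.341 = 8792.17.
Real growth = 8792.17 / 5887.93 − 1 = 0.4933.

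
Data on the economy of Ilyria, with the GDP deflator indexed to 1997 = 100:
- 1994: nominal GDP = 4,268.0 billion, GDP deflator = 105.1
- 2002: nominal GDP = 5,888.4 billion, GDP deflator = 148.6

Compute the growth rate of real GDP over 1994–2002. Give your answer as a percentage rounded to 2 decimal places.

Deflate each year: 1994 → 4268.0/1.051 = 4060.89; 2002 → 5888.4/1.486 = 3962.58.
So real GDP changed by 3962.58/4060.89 − 1 = -0.0242, i.e. -2.42%.

-2.42%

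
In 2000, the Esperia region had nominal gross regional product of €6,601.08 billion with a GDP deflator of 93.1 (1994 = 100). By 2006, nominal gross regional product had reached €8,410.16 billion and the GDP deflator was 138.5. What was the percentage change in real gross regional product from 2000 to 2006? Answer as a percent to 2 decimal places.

Real gross regional product 2000 = 6601.08 / 0.931 = 7090.31.
Real gross regional product 2006 = 8410.16 / 1.385 = 6072.32.
Real growth = 6072.32 / 7090.31 − 1 = -0.1436.

-14.36%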